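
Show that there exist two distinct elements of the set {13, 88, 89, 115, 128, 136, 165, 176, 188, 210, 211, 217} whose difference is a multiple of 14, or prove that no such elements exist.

No such pair exists.

Two integers differ by a multiple of 14 exactly when they have the same residue mod 14. The residues are 13↦13, 88↦4, 89↦5, 115↦3, 128↦2, 136↦10, 165↦11, 176↦8, 188↦6, 210↦0, 211↦1, 217↦7.
No residue repeats among the 12 elements, so no pair has difference ≡ 0 (mod 14).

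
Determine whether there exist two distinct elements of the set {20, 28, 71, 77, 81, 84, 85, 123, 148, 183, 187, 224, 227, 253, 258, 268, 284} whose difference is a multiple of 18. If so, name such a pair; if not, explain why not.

No such pair exists.

Reduce each element modulo 18: 20↦2, 28↦10, 71↦17, 77↦5, 81↦9, 84↦12, 85↦13, 123↦15, 148↦4, 183↦3, 187↦7, 224↦8, 227↦11, 253↦1, 258↦6, 268↦16, 284↦14.
No residue repeats among the 17 elements, so no pair has difference ≡ 0 (mod 18).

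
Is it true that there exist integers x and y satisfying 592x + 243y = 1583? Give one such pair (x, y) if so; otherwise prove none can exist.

Since gcd(592, 243) = 1, every integer is an integer combination of 592 and 243.
Dividing repeatedly: 592 = 2·243 + 106, 243 = 2·106 + 31, 106 = 3·31 + 13, 31 = 2·13 + 5, 13 = 2·5 + 3, 5 = 1·3 + 2, 3 = 1·2 + 1, 2 = 2·1 + 0.
Unwinding: 1 = 3 − 1·2 = 3 − (5 − 1·3) = −5 + 2·3 = −5 + 2·(13 − 2·5) = 2·13 − 5·5 = 2·13 − 5·(31 − 2·13) = −5·31 + 12·13 = −5·31 + 12·(106 − 3·31) = 12·106 − 41·31 = 12·106 − 41·(243 − 2·106) = −41·243 + 94·106 = −41·243 + 94·(592 − 2·243) = 94·592 − 229·243, i.e. 592·94 + 243·(-229) = 1.
Scaling by 1583 gives the particular solution (x, y) = (148802, -362507).
Subtracting 612·243 from x and adding 612·592 to y gives the tidier solution (86, -203).
Indeed 592·86 + 243·(-203) = 50912 − 49329 = 1583.

x = 86, y = -203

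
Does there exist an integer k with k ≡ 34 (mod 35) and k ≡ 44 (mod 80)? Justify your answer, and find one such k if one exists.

The moduli are not coprime: gcd(35, 80) = 5. Compatibility requires 5 ∣ (44 − 34) = 10, which holds, so solutions exist.
Put k = 34 + 35t, so we need 35t ≡ 10 (mod 80), equivalently (divide by 5) 7t ≡ 2 (mod 16).
Note 7·7 = 49 ≡ 1 (mod 16) (as 49 − 1 = 3·16), so 7⁻¹ ≡ 7.
Therefore t ≡ 7·2 = 14 (mod 16).
Then k = 34 + 35·14 = 524.
Indeed 524 ≡ 34 (mod 35) and 524 ≡ 44 (mod 80).

k = 524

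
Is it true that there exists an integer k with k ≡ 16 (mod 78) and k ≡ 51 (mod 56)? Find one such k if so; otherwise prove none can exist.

gcd(78, 56) = 2. If k ≡ 16 (mod 78) and k ≡ 51 (mod 56), then k ≡ 16 (mod 2) and k ≡ 51 (mod 2).
But 16 mod 2 = 0 while 51 mod 2 = 1, a contradiction.
Therefore no such k exists.

No such integer exists.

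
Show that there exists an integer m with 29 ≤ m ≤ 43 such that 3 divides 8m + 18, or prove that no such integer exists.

m = 30

At m = 30 we get 8·30 + 18 = 258, and 258 = 3·86.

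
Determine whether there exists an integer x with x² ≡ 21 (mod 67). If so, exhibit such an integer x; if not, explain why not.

x = 17

Take x = 17. Then 17² = 289 = 4·67 + 21, so 17² ≡ 21 (mod 67).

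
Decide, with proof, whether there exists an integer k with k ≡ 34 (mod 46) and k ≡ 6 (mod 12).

k = 126

Here gcd(46, 12) = 2, and both 34 and 6 leave remainder 0 mod 2, so the system is consistent.
The integers ≡ 34 (mod 46) are 34, 80, 126, …; their remainders mod 12 are 10, 8, 6, so k = 126 is the first that is ≡ 6 (mod 12).
Check: 126 mod 46 = 34, 126 mod 12 = 6. ✓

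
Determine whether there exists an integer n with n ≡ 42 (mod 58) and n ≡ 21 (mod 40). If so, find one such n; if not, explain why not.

Both moduli are multiples of 2 = gcd(58, 40), so any solution would satisfy n ≡ 42 and n ≡ 21 modulo 2 simultaneously.
However 42 ≡ 0 and 21 ≡ 1 (mod 2), and 0 ≠ 1.
Hence the system has no solution.

No such integer exists.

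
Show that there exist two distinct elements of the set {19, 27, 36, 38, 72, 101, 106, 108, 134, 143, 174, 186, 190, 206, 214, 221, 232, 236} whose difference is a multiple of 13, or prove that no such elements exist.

The pair (19, 214) works.

19 mod 13 = 6 and 214 mod 13 = 6, so 214 − 19 = 195 = 15·13.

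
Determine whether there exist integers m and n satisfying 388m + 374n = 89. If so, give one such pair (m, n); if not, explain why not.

Any value of 388m + 374n is a multiple of gcd(388, 374) = 2.
But 89 is not a multiple of 2 (it leaves remainder 1).
So the equation is unsolvable over ℤ.

No, no such integers exist.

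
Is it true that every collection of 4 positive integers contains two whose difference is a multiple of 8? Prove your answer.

No, the set {15, 16, 17, 18} is a counterexample.

Consider the 4 integers 15, 16, 17, 18. They lie in distinct residue classes modulo 8, since 4 ≤ 8.
The differences between them range over 1, …, 3, none of which is divisible by 8.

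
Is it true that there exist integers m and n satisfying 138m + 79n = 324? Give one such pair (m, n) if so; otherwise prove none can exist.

m = 47, n = -78

Since gcd(138, 79) = 1, every integer is an integer combination of 138 and 79.
Run the Euclidean algorithm on 138 and 79: 138 = 1·79 + 59, 79 = 1·59 + 20, 59 = 2·20 + 19, 20 = 1·19 + 1, 19 = 19·1 + 0.
Unwinding: 1 = 20 − 1·19 = 20 − (59 − 2·20) = −59 + 3·20 = −59 + 3·(79 − 1·59) = 3·79 − 4·59 = 3·79 − 4·(138 − 1·79) = −4·138 + 7·79, i.e. 138·(-4) + 79·7 = 1.
Multiplying through by 324: m = (-4)·324 = -1296, n = 7·324 = 2268 is a solution.
The general solution is m = -1296 + 79k, n = 2268 − 138k; taking k = 17 gives the smaller pair m = 47, n = -78.
Indeed 138·47 + 79·(-78) = 6486 − 6162 = 324.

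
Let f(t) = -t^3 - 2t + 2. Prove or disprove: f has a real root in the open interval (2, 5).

No such root exists.

f(2) = -10 and f(5) = -133, both negative.
The derivative f'(t) = -3t^2 - 2 is a quadratic with discriminant 0² − 4·(-3)·(-2) = -24 < 0; it never vanishes, so it is always negative (sign of the leading coefficient).
So f is strictly decreasing; between 2 and 5 its values lie between f(2) = -10 and f(5) = -133, all negative. Therefore f has no root in (2, 5).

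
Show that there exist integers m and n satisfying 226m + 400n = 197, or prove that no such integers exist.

Both 226 and 400 are divisible by gcd(226, 400) = 2, hence so is any combination 226m + 400n.
However 197 leaves remainder 1 on division by 2.
Hence no integers m, n satisfy the equation.

There are no such integers.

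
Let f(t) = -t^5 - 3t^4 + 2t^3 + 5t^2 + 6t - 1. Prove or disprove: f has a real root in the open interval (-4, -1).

f(-4) = 183 and f(-1) = -6, which have opposite signs.
As a polynomial, f is continuous on every closed interval.
By the Intermediate Value Theorem, f takes the value 0 somewhere in the open interval.

Yes, f has a root in the interval.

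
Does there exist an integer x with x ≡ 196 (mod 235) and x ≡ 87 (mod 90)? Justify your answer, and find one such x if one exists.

Both moduli are multiples of 5 = gcd(235, 90), so any solution would satisfy x ≡ 196 and x ≡ 87 modulo 5 simultaneously.
However 196 ≡ 1 and 87 ≡ 2 (mod 5), and 1 ≠ 2.
So no integer satisfies both congruences.

There is no such integer.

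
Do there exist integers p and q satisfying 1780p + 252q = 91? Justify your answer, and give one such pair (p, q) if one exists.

gcd(1780, 252) = 4, so every integer of the form 1780p + 252q is a multiple of 4.
But 91 is not a multiple of 4 (it leaves remainder 3).
So the equation is unsolvable over ℤ.

No such integers exist.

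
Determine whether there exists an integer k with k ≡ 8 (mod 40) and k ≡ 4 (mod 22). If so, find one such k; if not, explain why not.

k = 48

The moduli are not coprime: gcd(40, 22) = 2. Compatibility requires 2 ∣ (4 − 8) = -4, which holds, so solutions exist.
List candidates k ≡ 8 (mod 40): 8, 48. Modulo 22 these are 8, 4; 48 gives 4 as required.
Verify: 48 = 1·40 + 8 and 48 = 2·22 + 4. ✓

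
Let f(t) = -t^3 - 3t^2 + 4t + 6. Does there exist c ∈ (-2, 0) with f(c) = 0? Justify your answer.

Yes, such a c exists.

f(-2) = -6 and f(0) = 6, which have opposite signs.
Since f is a polynomial it is continuous on [-2, 0].
By the Intermediate Value Theorem f must vanish at some point of (-2, 0).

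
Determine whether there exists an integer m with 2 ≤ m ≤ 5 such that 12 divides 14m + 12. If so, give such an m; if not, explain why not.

No such integer m in that range exists.

For m = 2, 3, 4, 5 the values of 14m + 12 modulo 12 are 4, 6, 8, 10 respectively.
None is 0, so 12 never divides 14m + 12 on this range.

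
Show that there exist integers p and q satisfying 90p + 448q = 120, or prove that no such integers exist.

gcd(90, 448) = 2, and 2 divides 120, so integer solutions exist.
Dividing through by 2 reduces the equation to 45p + 224q = 60.
Euclidean algorithm: 224 = 4·45 + 44, 45 = 1·44 + 1, 44 = 44·1 + 0.
Unwinding: 1 = 45 − 1·44 = 45 − (224 − 4·45) = −224 + 5·45, i.e. 45·5 + 224·(-1) = 1.
Multiplying through by 60: p = 5·60 = 300, q = (-1)·60 = -60 is a solution.
The general solution is p = 300 + 224k, q = -60 − 45k; taking k = -1 gives the smaller pair p = 76, q = -15.
Indeed 90·76 + 448·(-15) = 6840 − 6720 = 120.

p = 76, q = -15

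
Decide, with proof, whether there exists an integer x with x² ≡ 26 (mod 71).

There is no such integer.

Apply Euler's criterion with the prime 71: 26 is a quadratic residue iff 26^35 ≡ 1 (mod 71), and a non-residue iff it is ≡ −1.
Squaring successively (mod 71): 26^2 = 676 ≡ 37; 26^4 ≡ 37² = 1369 ≡ 20; 26^8 ≡ 20² = 400 ≡ 45; 26^16 ≡ 45² = 2025 ≡ 37; 26^32 ≡ 37² = 1369 ≡ 20.
Since 35 = 32 + 2 + 1, 26^35 ≡ 20 · 37 · 26; multiplying out mod 71: 20·37 = 740 ≡ 30, then 30·26 = 780 ≡ 70. Thus 26^35 ≡ 70 ≡ −1 (mod 71).
The value −1 means 26 is a non-residue modulo 71, so x² ≡ 26 (mod 71) is impossible.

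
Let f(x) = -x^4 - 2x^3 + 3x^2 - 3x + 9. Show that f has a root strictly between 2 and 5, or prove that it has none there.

No.

f(2) = -17 and f(5) = -806, both negative, so a sign-change argument is unavailable; we show f keeps this sign on the whole interval.
Substitute x = 2 + u, where 0 < u < 3 on the interval. Expanding, f(2 + u) = -u^4 - 10u^3 - 33u^2 - 47u - 17.
The nonzero coefficients here are all negative, so for u > 0 every term is negative (or zero), and the constant term -17 is strictly negative.
So f is strictly negative on (2, 5); no root exists in the interval.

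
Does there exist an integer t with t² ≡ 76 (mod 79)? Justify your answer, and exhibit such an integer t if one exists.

t = 32

t = 32 works: 32² = 1024, and 1024 − 76 = 948 = 12·79.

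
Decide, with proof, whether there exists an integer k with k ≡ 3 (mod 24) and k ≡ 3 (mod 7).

k = 3

Since 24 and 7 share no common factor, CRT says the pair of congruences has a solution (unique mod 168).
Write k = 3 + 24t and require 3 + 24t ≡ 3 (mod 7), i.e. 24t ≡ 0 (mod 7).
24 ≡ 3 (mod 7), so this reads 3t ≡ 0 (mod 7). t = 0 satisfies this.
Taking t = 0 gives k = 3 + 24·0 = 3.
Indeed 3 ≡ 3 (mod 24) and 3 ≡ 3 (mod 7).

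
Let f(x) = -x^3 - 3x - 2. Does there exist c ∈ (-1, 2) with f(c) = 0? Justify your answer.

f(-1) = 2 and f(2) = -16, which have opposite signs.
f is continuous everywhere (it is a polynomial), in particular on [-1, 2].
The Intermediate Value Theorem then guarantees some c ∈ (-1, 2) with f(c) = 0.

Such a root exists.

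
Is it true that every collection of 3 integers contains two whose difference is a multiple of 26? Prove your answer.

Try 3 consecutive integers, 27, 28, 29. Their remainders mod 26 are 1, 2, 3 — pairwise different, as any 3 ≤ 26 consecutive integers have distinct residues.
Any two of them differ by at most 2 < 26 and by at least 1, so no difference is a multiple of 26.

No; for instance {27, 28, 29} is a counterexample.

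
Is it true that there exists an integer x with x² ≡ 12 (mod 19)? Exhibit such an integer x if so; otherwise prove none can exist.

There is no such integer.

Since (19 − x)² ≡ x² (mod 19), it suffices to square x = 0, 1, …, 9: the residues are 0, 1, 4, 9, 16, 6, 17, 11, 7, 5.
So the quadratic residues mod 19 are {0, 1, 4, 5, 6, 7, 9, 11, 16, 17}, and 12 is not among them.
Therefore x² ≡ 12 (mod 19) has no solution.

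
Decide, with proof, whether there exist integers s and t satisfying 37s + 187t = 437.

37 and 187 are coprime, so 37s + 187t ranges over all of ℤ.
Run the Euclidean algorithm on 187 and 37: 187 = 5·37 + 2, 37 = 18·2 + 1, 2 = 2·1 + 0.
Unwinding: 1 = 37 − 18·2 = 37 − 18·(187 − 5·37) = −18·187 + 91·37, i.e. 37·91 + 187·(-18) = 1.
Times 437: 37·39767 + 187·(-7866) = 437, so (39767, -7866) solves it.
Shifting by a multiple of (187, −37) keeps it a solution: s = 39767 − 212·187 = 123, t = -7866 + 212·37 = -22.
Check: 37·123 + 187·(-22) = 4551 − 4114 = 437. ✓

s = 123, t = -22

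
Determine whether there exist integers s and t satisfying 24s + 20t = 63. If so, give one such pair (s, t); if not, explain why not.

Any value of 24s + 20t is a multiple of gcd(24, 20) = 4.
But 63 = 4·15 + 3, so 4 ∤ 63.
Therefore 24s + 20t = 63 has no solution in integers.

No such integers exist.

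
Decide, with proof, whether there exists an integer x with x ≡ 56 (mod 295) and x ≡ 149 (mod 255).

Reduce both congruences modulo 5, which divides 295 and 255: they say x ≡ 56 (mod 5) and x ≡ 149 (mod 5).
But 56 mod 5 = 1 while 149 mod 5 = 4, a contradiction.
Therefore no such x exists.

There is no such integer.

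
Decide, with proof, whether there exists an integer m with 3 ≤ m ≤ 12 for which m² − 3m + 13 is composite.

At m = 12: 12² − 3·12 + 13 = 121 = 11·11, which is composite.

m = 12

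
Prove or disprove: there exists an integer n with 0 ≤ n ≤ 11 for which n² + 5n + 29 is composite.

n = 1

At n = 1: 1² + 5·1 + 29 = 35 = 5·7, which is composite.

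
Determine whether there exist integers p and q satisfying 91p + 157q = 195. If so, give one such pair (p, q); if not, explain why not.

91 and 157 are coprime, so 91p + 157q ranges over all of ℤ.
Dividing repeatedly: 157 = 1·91 + 66, 91 = 1·66 + 25, 66 = 2·25 + 16, 25 = 1·16 + 9, 16 = 1·9 + 7, 9 = 1·7 + 2, 7 = 3·2 + 1, 2 = 2·1 + 0.
Unwinding: 1 = 7 − 3·2 = 7 − 3·(9 − 1·7) = −3·9 + 4·7 = −3·9 + 4·(16 − 1·9) = 4·16 − 7·9 = 4·16 − 7·(25 − 1·16) = −7·25 + 11·16 = −7·25 + 11·(66 − 2·25) = 11·66 − 29·25 = 11·66 − 29·(91 − 1·66) = −29·91 + 40·66 = −29·91 + 40·(157 − 1·91) = 40·157 − 69·91, i.e. 91·(-69) + 157·40 = 1.
Times 195: 91·(-13455) + 157·7800 = 195, so (-13455, 7800) solves it.
Shifting by a multiple of (157, −91) keeps it a solution: p = -13455 + 86·157 = 47, q = 7800 − 86·91 = -26.
Check: 91·47 + 157·(-26) = 4277 − 4082 = 195. ✓

p = 47, q = -26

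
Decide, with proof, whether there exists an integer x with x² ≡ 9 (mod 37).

Take x = 3. Then 3² = 9, and since 0 ≤ 9 < 37 this is already reduced: 3² ≡ 9 (mod 37).

x = 3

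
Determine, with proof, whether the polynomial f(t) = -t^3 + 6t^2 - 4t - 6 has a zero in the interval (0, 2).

f(0) = -6 and f(2) = 2, which have opposite signs.
f is continuous everywhere (it is a polynomial), in particular on [0, 2].
By the Intermediate Value Theorem, f takes the value 0 somewhere in the open interval.

Yes, f has a root in the interval.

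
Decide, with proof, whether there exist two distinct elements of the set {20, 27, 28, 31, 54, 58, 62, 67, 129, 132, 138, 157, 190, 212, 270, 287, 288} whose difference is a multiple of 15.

Both 27 and 132 leave remainder 12 on division by 15; their difference 105 = 7·15 is a multiple of 15.

27 and 132 are such a pair.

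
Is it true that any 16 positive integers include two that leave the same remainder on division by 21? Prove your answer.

Try 16 consecutive integers, 79, 80, …, 94. Their remainders mod 21 are 16, 17, 18, 19, 20, 0, 1, 2, 3, 4, 5, 6, 7, 8, 9, 10 — pairwise different, as any 16 ≤ 21 consecutive integers have distinct residues.
So no two of them leave the same remainder on division by 21; the claim fails for this set.

No, the set {79, 80, 81, 82, 83, 84, 85, 86, 87, 88, 89, 90, 91, 92, 93, 94} is a counterexample.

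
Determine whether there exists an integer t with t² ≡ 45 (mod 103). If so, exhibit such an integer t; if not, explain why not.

Apply Euler's criterion with the prime 103: 45 is a quadratic residue iff 45^51 ≡ 1 (mod 103), and a non-residue iff it is ≡ −1.
Repeated squaring mod 103: 45^2 = 2025 ≡ 68; 45^4 ≡ 68² = 4624 ≡ 92; 45^8 ≡ 92² = 8464 ≡ 18; 45^16 ≡ 18² = 324 ≡ 15; 45^32 ≡ 15² = 225 ≡ 19.
Since 51 = 32 + 16 + 2 + 1, 45^51 ≡ 19 · 15 · 68 · 45; multiplying out mod 103: 19·15 = 285 ≡ 79, then 79·68 = 5372 ≡ 16, then 16·45 = 720 ≡ 102. Thus 45^51 ≡ 102 ≡ −1 (mod 103).
By Euler's criterion 45 is a quadratic non-residue mod 103: no t satisfies t² ≡ 45 (mod 103).

There is no such integer.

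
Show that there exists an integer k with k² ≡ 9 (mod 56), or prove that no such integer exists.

k = 39 works: 39² = 1521, and 1521 − 9 = 1512 = 27·56.

k = 39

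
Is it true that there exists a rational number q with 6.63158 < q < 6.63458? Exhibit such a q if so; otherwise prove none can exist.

Scale by 30: the interval becomes (198.94740, 199.03740), which contains the integer 199.
Dividing back, 6.63158 < 199/30 < 6.63458, and 199/30 is rational.

q = 199/30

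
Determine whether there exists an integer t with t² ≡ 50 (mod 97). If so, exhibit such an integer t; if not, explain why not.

t = 27

Take t = 27. Then 27² = 729 = 7·97 + 50, so 27² ≡ 50 (mod 97).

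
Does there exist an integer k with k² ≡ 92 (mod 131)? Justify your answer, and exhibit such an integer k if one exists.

131 is prime, so by Euler's criterion 92 is a square mod 131 iff 92^((131−1)/2) = 92^65 ≡ 1 (mod 131).
Repeated squaring mod 131: 92^2 = 8464 ≡ 80; 92^4 ≡ 80² = 6400 ≡ 112; 92^8 ≡ 112² = 12544 ≡ 99; 92^16 ≡ 99² = 9801 ≡ 107; 92^32 ≡ 107² = 11449 ≡ 52; 92^64 ≡ 52² = 2704 ≡ 84.
Since 65 = 64 + 1, 92^65 ≡ 84 · 92; multiplying out mod 131: 84·92 = 7728 ≡ 130. Thus 92^65 ≡ 130 ≡ −1 (mod 131).
By Euler's criterion 92 is a quadratic non-residue mod 131: no k satisfies k² ≡ 92 (mod 131).

There is no such integer.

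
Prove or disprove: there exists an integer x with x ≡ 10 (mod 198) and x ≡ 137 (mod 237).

No such integer exists.

Both moduli are multiples of 3 = gcd(198, 237), so any solution would satisfy x ≡ 10 and x ≡ 137 modulo 3 simultaneously.
These are incompatible: 10 − 137 = -127 is not divisible by 3.
Therefore no such x exists.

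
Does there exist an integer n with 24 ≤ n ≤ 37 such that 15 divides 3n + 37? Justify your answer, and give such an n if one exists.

The values of 3n + 37 for n = 24, 25, …, 37 are 109, 112, 115, 118, 121, 124, 127, 130, 133, 136, 139, 142, 145, 148; reduced mod 15 these are 4, 7, 10, 13, 1, 4, 7, 10, 13, 1, 4, 7, 10, 13.
Since 0 is absent from this list, 15 ∤ 3n + 37 for every n with 24 ≤ n ≤ 37.

No, no such integer n in that range exists.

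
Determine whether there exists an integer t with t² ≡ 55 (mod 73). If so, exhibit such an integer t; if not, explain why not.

t = 36

Take t = 36. Then 36² = 1296 = 17·73 + 55, so 36² ≡ 55 (mod 73).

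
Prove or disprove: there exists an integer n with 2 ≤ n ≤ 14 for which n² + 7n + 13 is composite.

n = 8

At n = 8: 8² + 7·8 + 13 = 133 = 7·19, which is composite.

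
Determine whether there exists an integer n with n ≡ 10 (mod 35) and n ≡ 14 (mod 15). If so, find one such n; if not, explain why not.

There is no such integer.

Reduce both congruences modulo 5, which divides 35 and 15: they say n ≡ 10 (mod 5) and n ≡ 14 (mod 5).
But 10 mod 5 = 0 while 14 mod 5 = 4, a contradiction.
So no integer satisfies both congruences.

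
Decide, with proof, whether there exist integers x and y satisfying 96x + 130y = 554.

gcd(96, 130) = 2, and 2 divides 554, so integer solutions exist.
Dividing through by 2 reduces the equation to 48x + 65y = 277.
Euclidean algorithm: 65 = 1·48 + 17, 48 = 2·17 + 14, 17 = 1·14 + 3, 14 = 4·3 + 2, 3 = 1·2 + 1, 2 = 2·1 + 0.
Back-substituting, 1 = 3 − 1·2 = 3 − (14 − 4·3) = −14 + 5·3 = −14 + 5·(17 − 1·14) = 5·17 − 6·14 = 5·17 − 6·(48 − 2·17) = −6·48 + 17·17 = −6·48 + 17·(65 − 1·48) = 17·65 − 23·48; that is, 48·(-23) + 65·17 = 1.
Multiplying through by 277: x = (-23)·277 = -6371, y = 17·277 = 4709 is a solution.
Adding 99·65 to x and subtracting 99·48 from y gives the tidier solution (64, -43).
Check: 96·64 + 130·(-43) = 6144 − 5590 = 554. ✓

x = 64, y = -43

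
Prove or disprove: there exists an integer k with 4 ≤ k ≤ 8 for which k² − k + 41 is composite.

The values for k = 4, 5, …, 8 are 53, 61, 71, 83, 97, and each of these is prime.
So no value in the range makes the expression composite.

There is no such integer k in that range.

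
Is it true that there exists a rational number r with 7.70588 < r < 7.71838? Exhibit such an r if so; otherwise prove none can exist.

Scale by 7: the interval becomes (53.94116, 54.02866), which contains the integer 54.
Dividing back, 7.70588 < 54/7 < 7.71838, and 54/7 is rational.

r = 54/7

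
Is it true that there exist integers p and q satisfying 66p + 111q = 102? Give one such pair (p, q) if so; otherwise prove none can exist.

p = 15, q = -8

gcd(66, 111) = 3, and 3 divides 102, so integer solutions exist.
Dividing through by 3 reduces the equation to 22p + 37q = 34.
Euclidean algorithm: 37 = 1·22 + 15, 22 = 1·15 + 7, 15 = 2·7 + 1, 7 = 7·1 + 0.
Working back up the chain: 1 = 15 − 2·7 = 15 − 2·(22 − 1·15) = −2·22 + 3·15 = −2·22 + 3·(37 − 1·22) = 3·37 − 5·22. So 22·(-5) + 37·3 = 1.
Multiplying through by 34: p = (-5)·34 = -170, q = 3·34 = 102 is a solution.
The general solution is p = -170 + 37k, q = 102 − 22k; taking k = 5 gives the smaller pair p = 15, q = -8.
Check: 66·15 + 111·(-8) = 990 − 888 = 102. ✓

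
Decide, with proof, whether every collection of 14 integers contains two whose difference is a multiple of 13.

Each integer lies in one of the 13 residue classes modulo 13.
With 14 integers and only 13 classes, the pigeonhole principle forces two of them, say a and b, into the same class.
Equal remainders mean a − b ≡ 0 (mod 13), so 13 divides their difference.

Yes.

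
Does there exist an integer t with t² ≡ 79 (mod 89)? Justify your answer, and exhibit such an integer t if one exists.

t = 48

Take t = 48. Then 48² = 2304 = 25·89 + 79, so 48² ≡ 79 (mod 89).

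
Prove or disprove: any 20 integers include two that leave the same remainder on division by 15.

Partition the integers by their residue mod 15; there are 15 classes.
Placing 20 integers into 15 classes, some class receives at least two — say a and b.
That is, a and b leave the same remainder on division by 15, as claimed.

Yes.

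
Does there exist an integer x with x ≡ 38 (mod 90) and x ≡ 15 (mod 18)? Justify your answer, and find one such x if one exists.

Reduce both congruences modulo 18, which divides 90 and 18: they say x ≡ 38 (mod 18) and x ≡ 15 (mod 18).
However 38 ≡ 2 and 15 ≡ 15 (mod 18), and 2 ≠ 15.
Hence the system has no solution.

There is no such integer.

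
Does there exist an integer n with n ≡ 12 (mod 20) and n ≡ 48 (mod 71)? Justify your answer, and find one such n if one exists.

n = 332

Since 20 and 71 share no common factor, CRT says the pair of congruences has a solution (unique mod 1420).
Write n = 12 + 20t and require 12 + 20t ≡ 48 (mod 71), i.e. 20t ≡ 36 (mod 71).
Since 20·32 = 640 = 9·71 + 1, the inverse of 20 mod 71 is 32.
Therefore t ≡ 32·36 = 1152 ≡ 16 (mod 71).
With t = 16: n = 12 + 20·16 = 332.
Verify: 332 = 16·20 + 12 and 332 = 4·71 + 48. ✓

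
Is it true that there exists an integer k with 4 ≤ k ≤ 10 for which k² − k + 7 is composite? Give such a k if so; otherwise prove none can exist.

At k = 7: 7² − 7 + 7 = 49 = 7·7, which is composite.

k = 7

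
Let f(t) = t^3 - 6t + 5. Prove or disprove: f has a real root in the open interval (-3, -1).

f(-3) = -4 and f(-1) = 10, which have opposite signs.
As a polynomial, f is continuous on every closed interval.
By the Intermediate Value Theorem f must vanish at some point of (-3, -1).

Such a root exists.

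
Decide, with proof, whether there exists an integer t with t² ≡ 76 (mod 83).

83 is prime, so by Euler's criterion 76 is a square mod 83 iff 76^((83−1)/2) = 76^41 ≡ 1 (mod 83).
Repeated squaring mod 83: 76^2 = 5776 ≡ 49; 76^4 ≡ 49² = 2401 ≡ 77; 76^8 ≡ 77² = 5929 ≡ 36; 76^16 ≡ 36² = 1296 ≡ 51; 76^32 ≡ 51² = 2601 ≡ 28.
Since 41 = 32 + 8 + 1, 76^41 ≡ 28 · 36 · 76; multiplying out mod 83: 28·36 = 1008 ≡ 12, then 12·76 = 912 ≡ 82. Thus 76^41 ≡ 82 ≡ −1 (mod 83).
By Euler's criterion 76 is a quadratic non-residue mod 83: no t satisfies t² ≡ 76 (mod 83).

No such integer exists.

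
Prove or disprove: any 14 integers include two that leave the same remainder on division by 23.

No, the set {97, 98, 99, 100, 101, 102, 103, 104, 105, 106, 107, 108, 109, 110} is a counterexample.

Consider the 14 integers 97, 98, …, 110. They lie in distinct residue classes modulo 23, since 14 ≤ 23.
So no two of them leave the same remainder on division by 23; the claim fails for this set.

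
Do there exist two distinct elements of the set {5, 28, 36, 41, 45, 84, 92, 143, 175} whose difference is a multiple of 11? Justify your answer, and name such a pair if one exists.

Reduce each element modulo 11: 5↦5, 28↦6, 36↦3, 41↦8, 45↦1, 84↦7, 92↦4, 143↦0, 175↦10.
These 9 residues are pairwise different, hence no difference of two elements is divisible by 11.

No such pair exists.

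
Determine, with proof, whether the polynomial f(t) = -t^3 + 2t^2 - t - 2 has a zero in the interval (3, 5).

The endpoint values f(3) = -14 and f(5) = -82 are both negative. Claim: f(t) < 0 for every t in (3, 5).
Substitute t = 3 + u, where 0 < u < 2 on the interval. Expanding, f(3 + u) = -u^3 - 7u^2 - 16u - 14.
The nonzero coefficients here are all negative, so for u > 0 every term is negative (or zero), and the constant term -14 is strictly negative.
So f is strictly negative on (3, 5); no root exists in the interval.

f has no root in that interval.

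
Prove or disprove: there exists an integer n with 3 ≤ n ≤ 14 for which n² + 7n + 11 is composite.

At n = 14: 14² + 7·14 + 11 = 305 = 5·61, which is composite.

n = 14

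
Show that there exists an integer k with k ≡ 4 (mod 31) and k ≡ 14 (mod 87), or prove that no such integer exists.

k = 1058

The moduli 31 and 87 are coprime, so by the Chinese Remainder Theorem a unique solution modulo 2697 exists.
Write k = 4 + 31t and require 4 + 31t ≡ 14 (mod 87), i.e. 31t ≡ 10 (mod 87).
Since 31·73 = 2263 = 26·87 + 1, the inverse of 31 mod 87 is 73.
Therefore t ≡ 73·10 = 730 ≡ 34 (mod 87).
Taking t = 34 gives k = 4 + 31·34 = 1058.
Verify: 1058 = 34·31 + 4 and 1058 = 12·87 + 14. ✓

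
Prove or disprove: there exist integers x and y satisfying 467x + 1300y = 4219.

x = 357, y = -125

467 and 1300 are coprime, so 467x + 1300y ranges over all of ℤ.
Run the Euclidean algorithm on 1300 and 467: 1300 = 2·467 + 366, 467 = 1·366 + 101, 366 = 3·101 + 63, 101 = 1·63 + 38, 63 = 1·38 + 25, 38 = 1·25 + 13, 25 = 1·13 + 12, 13 = 1·12 + 1, 12 = 12·1 + 0.
Working back up the chain: 1 = 13 − 1·12 = 13 − (25 − 1·13) = −25 + 2·13 = −25 + 2·(38 − 1·25) = 2·38 − 3·25 = 2·38 − 3·(63 − 1·38) = −3·63 + 5·38 = −3·63 + 5·(101 − 1·63) = 5·101 − 8·63 = 5·101 − 8·(366 − 3·101) = −8·366 + 29·101 = −8·366 + 29·(467 − 1·366) = 29·467 − 37·366 = 29·467 − 37·(1300 − 2·467) = −37·1300 + 103·467. So 467·103 + 1300·(-37) = 1.
Scaling by 4219 gives the particular solution (x, y) = (434557, -156103).
Shifting by a multiple of (1300, −467) keeps it a solution: x = 434557 − 334·1300 = 357, y = -156103 + 334·467 = -125.
Check: 467·357 + 1300·(-125) = 166719 − 162500 = 4219. ✓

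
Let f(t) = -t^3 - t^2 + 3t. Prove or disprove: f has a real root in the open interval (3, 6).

The endpoint values f(3) = -27 and f(6) = -234 are both negative. Claim: f(t) < 0 for every t in (3, 6).
Shift to the endpoint 3: with t = 3 + u (0 < u < 3), one computes f(3 + u) = -u^3 - 10u^2 - 30u - 27.
All 4 nonzero coefficients of this polynomial in u are negative; hence for u > 0 the value is a sum of negative terms (the constant -27 among them).
So f is strictly negative on (3, 6); no root exists in the interval.

No.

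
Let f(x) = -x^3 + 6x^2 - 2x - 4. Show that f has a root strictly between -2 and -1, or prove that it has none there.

No.

f(-2) = 32 and f(-1) = 5, both positive, so a sign-change argument is unavailable; we show f keeps this sign on the whole interval.
Shift to the endpoint -1: with x = -1 − u (0 < u < 1), one computes f(-1 − u) = u^3 + 9u^2 + 17u + 5.
The nonzero coefficients here are all positive, so for u > 0 every term is positive (or zero), and the constant term 5 is strictly positive.
So f is strictly positive on (-2, -1); no root exists in the interval.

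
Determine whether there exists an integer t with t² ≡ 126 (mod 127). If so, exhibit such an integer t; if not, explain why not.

127 is prime, so by Euler's criterion 126 is a square mod 127 iff 126^((127−1)/2) = 126^63 ≡ 1 (mod 127).
Repeated squaring mod 127: 126^2 = 15876 ≡ 1; 126^4 ≡ 1² = 1 ≡ 1; 126^8 ≡ 1² = 1 ≡ 1; 126^16 ≡ 1² = 1 ≡ 1; 126^32 ≡ 1² = 1 ≡ 1.
Since 63 = 32 + 16 + 8 + 4 + 2 + 1, 126^63 ≡ 1 · 1 · 1 · 1 · 1 · 126; multiplying out mod 127: 1·1 = 1 ≡ 1, then 1·1 = 1 ≡ 1, then 1·1 = 1 ≡ 1, then 1·1 = 1 ≡ 1, then 1·126 = 126 ≡ 126. Thus 126^63 ≡ 126 ≡ −1 (mod 127).
By Euler's criterion 126 is a quadratic non-residue mod 127: no t satisfies t² ≡ 126 (mod 127).

No, no such integer exists.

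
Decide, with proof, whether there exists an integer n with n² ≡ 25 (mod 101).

n = 96

Take n = 96. Then 96² = 9216 = 91·101 + 25, so 96² ≡ 25 (mod 101).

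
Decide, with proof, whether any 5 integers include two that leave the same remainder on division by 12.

No; for instance {26, 27, 28, 29, 30} is a counterexample.

Try 5 consecutive integers, 26, 27, …, 30. Their remainders mod 12 are 2, 3, 4, 5, 6 — pairwise different, as any 5 ≤ 12 consecutive integers have distinct residues.
Hence this collection has no pair with equal remainders mod 12, disproving the claim.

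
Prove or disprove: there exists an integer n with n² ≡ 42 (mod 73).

There is no such integer.

73 is prime, so by Euler's criterion 42 is a square mod 73 iff 42^((73−1)/2) = 42^36 ≡ 1 (mod 73).
Repeated squaring mod 73: 42^2 = 1764 ≡ 12; 42^4 ≡ 12² = 144 ≡ 71; 42^8 ≡ 71² = 5041 ≡ 4; 42^16 ≡ 4² = 16 ≡ 16; 42^32 ≡ 16² = 256 ≡ 37.
Since 36 = 32 + 4, 42^36 ≡ 37 · 71; multiplying out mod 73: 37·71 = 2627 ≡ 72. Thus 42^36 ≡ 72 ≡ −1 (mod 73).
The value −1 means 42 is a non-residue modulo 73, so n² ≡ 42 (mod 73) is impossible.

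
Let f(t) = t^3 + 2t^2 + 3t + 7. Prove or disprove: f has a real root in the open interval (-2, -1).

Evaluate at the endpoints: f(-2) = 1, f(-1) = 5 — same sign (positive).
f'(t) = 3t^2 + 4t + 3 has discriminant 4² − 4·3·3 = -20 < 0, so f' has no real roots and is positive for every real t.
Hence f is strictly increasing on ℝ, and in particular on [-2, -1]. A strictly monotone function with same-sign endpoint values stays positive on the whole interval, so f has no zero in (-2, -1).

No such root exists.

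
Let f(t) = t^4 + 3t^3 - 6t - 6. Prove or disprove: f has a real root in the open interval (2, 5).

f(2) = 22 and f(5) = 964, both positive, so a sign-change argument is unavailable; we show f keeps this sign on the whole interval.
Shift to the endpoint 2: with t = 2 + u (0 < u < 3), one computes f(2 + u) = u^4 + 11u^3 + 42u^2 + 62u + 22.
The nonzero coefficients here are all positive, so for u > 0 every term is positive (or zero), and the constant term 22 is strictly positive.
Therefore f(t) > 0 throughout (2, 5), and f has no zero there.

No such root exists.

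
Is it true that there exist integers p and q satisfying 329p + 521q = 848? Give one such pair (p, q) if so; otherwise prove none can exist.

Since gcd(329, 521) = 1, every integer is an integer combination of 329 and 521.
Dividing repeatedly: 521 = 1·329 + 192, 329 = 1·192 + 137, 192 = 1·137 + 55, 137 = 2·55 + 27, 55 = 2·27 + 1, 27 = 27·1 + 0.
Working back up the chain: 1 = 55 − 2·27 = 55 − 2·(137 − 2·55) = −2·137 + 5·55 = −2·137 + 5·(192 − 1·137) = 5·192 − 7·137 = 5·192 − 7·(329 − 1·192) = −7·329 + 12·192 = −7·329 + 12·(521 − 1·329) = 12·521 − 19·329. So 329·(-19) + 521·12 = 1.
Scaling by 848 gives the particular solution (p, q) = (-16112, 10176).
Shifting by a multiple of (521, −329) keeps it a solution: p = -16112 + 31·521 = 39, q = 10176 − 31·329 = -23.
Check: 329·39 + 521·(-23) = 12831 − 11983 = 848. ✓

p = 39, q = -23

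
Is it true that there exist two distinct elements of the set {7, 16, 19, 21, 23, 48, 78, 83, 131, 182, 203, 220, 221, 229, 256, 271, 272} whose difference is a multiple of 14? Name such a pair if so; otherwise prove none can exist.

Yes: 7 and 21.

7 mod 14 = 7 and 21 mod 14 = 7, so 21 − 7 = 14 = 1·14.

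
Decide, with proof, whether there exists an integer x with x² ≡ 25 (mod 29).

x = 5

Take x = 5. Then 5² = 25, and since 0 ≤ 25 < 29 this is already reduced: 5² ≡ 25 (mod 29).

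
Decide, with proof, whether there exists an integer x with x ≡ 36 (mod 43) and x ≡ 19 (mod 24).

x = 595

gcd(43, 24) = 1, so the Chinese Remainder Theorem guarantees exactly one residue class mod 1032 satisfying both.
Write x = 36 + 43t and require 36 + 43t ≡ 19 (mod 24), i.e. 43t ≡ 7 (mod 24).
43 ≡ 19 (mod 24), so this reads 19t ≡ 7 (mod 24). Since 19·19 = 361 = 15·24 + 1, the inverse of 19 mod 24 is 19.
Multiplying by 19: t ≡ 19·7 = 133 ≡ 13 (mod 24).
With t = 13: x = 36 + 43·13 = 595.
Indeed 595 ≡ 36 (mod 43) and 595 ≡ 19 (mod 24).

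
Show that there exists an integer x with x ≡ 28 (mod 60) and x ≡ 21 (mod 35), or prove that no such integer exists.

There is no such integer.

Both moduli are multiples of 5 = gcd(60, 35), so any solution would satisfy x ≡ 28 and x ≡ 21 modulo 5 simultaneously.
But 28 mod 5 = 3 while 21 mod 5 = 1, a contradiction.
Therefore no such x exists.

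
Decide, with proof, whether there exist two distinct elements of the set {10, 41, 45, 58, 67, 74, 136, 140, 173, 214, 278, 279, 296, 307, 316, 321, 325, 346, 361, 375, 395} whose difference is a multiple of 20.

Reduce each element mod 20: 10↦10, 41↦1, 45↦5, 58↦18, 67↦7, 74↦14, 136↦16, 140↦0, 173↦13, 214↦14, 278↦18, 279↦19, 296↦16, 307↦7, 316↦16, 321↦1, 325↦5, 346↦6, 361↦1, 375↦15, 395↦15. The residue 1 repeats (at 41 and 321), and 321 − 41 = 280 = 14·20.

The pair (41, 321) works.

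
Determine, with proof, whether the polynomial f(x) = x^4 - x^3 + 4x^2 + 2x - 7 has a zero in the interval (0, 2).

Such a root exists.

f(0) = -7 and f(2) = 21, which have opposite signs.
As a polynomial, f is continuous on every closed interval.
By the Intermediate Value Theorem, f takes the value 0 somewhere in the open interval.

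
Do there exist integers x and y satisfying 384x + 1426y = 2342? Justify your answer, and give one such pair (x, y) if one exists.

Since gcd(384, 1426) = 2 and 2342 = 2·1171, Bézout's identity guarantees a solution.
Dividing through by 2 reduces the equation to 192x + 713y = 1171.
Run the Euclidean algorithm on 713 and 192: 713 = 3·192 + 137, 192 = 1·137 + 55, 137 = 2·55 + 27, 55 = 2·27 + 1, 27 = 27·1 + 0.
Back-substituting, 1 = 55 − 2·27 = 55 − 2·(137 − 2·55) = −2·137 + 5·55 = −2·137 + 5·(192 − 1·137) = 5·192 − 7·137 = 5·192 − 7·(713 − 3·192) = −7·713 + 26·192; that is, 192·26 + 713·(-7) = 1.
Multiplying through by 1171: x = 26·1171 = 30446, y = (-7)·1171 = -8197 is a solution.
The general solution is x = 30446 + 713k, y = -8197 − 192k; taking k = -42 gives the smaller pair x = 500, y = -133.
Indeed 384·500 + 1426·(-133) = 192000 − 189658 = 2342.

x = 500, y = -133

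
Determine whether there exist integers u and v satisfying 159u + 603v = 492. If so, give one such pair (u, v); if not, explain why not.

gcd(159, 603) = 3, and 3 divides 492, so integer solutions exist.
Dividing through by 3 reduces the equation to 53u + 201v = 164.
Run the Euclidean algorithm on 201 and 53: 201 = 3·53 + 42, 53 = 1·42 + 11, 42 = 3·11 + 9, 11 = 1·9 + 2, 9 = 4·2 + 1, 2 = 2·1 + 0.
Back-substituting, 1 = 9 − 4·2 = 9 − 4·(11 − 1·9) = −4·11 + 5·9 = −4·11 + 5·(42 − 3·11) = 5·42 − 19·11 = 5·42 − 19·(53 − 1·42) = −19·53 + 24·42 = −19·53 + 24·(201 − 3·53) = 24·201 − 91·53; that is, 53·(-91) + 201·24 = 1.
Times 164: 53·(-14924) + 201·3936 = 164, so (-14924, 3936) solves it.
The general solution is u = -14924 + 201k, v = 3936 − 53k; taking k = 75 gives the smaller pair u = 151, v = -39.
Indeed 159·151 + 603·(-39) = 24009 − 23517 = 492.

u = 151, v = -39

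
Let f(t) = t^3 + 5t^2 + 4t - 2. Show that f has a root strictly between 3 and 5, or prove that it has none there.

No.

f(3) = 82 and f(5) = 268, both positive, so a sign-change argument is unavailable; we show f keeps this sign on the whole interval.
Substitute t = 3 + u, where 0 < u < 2 on the interval. Expanding, f(3 + u) = u^3 + 14u^2 + 61u + 82.
All 4 nonzero coefficients of this polynomial in u are positive; hence for u > 0 the value is a sum of positive terms (the constant 82 among them).
Therefore f(t) > 0 throughout (3, 5), and f has no zero there.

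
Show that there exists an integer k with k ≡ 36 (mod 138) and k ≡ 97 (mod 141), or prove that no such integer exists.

Reduce both congruences modulo 3, which divides 138 and 141: they say k ≡ 36 (mod 3) and k ≡ 97 (mod 3).
These are incompatible: 36 − 97 = -61 is not divisible by 3.
Therefore no such k exists.

No, no such integer exists.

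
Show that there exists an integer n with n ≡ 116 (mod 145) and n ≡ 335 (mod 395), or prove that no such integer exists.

No such integer exists.

Reduce both congruences modulo 5, which divides 145 and 395: they say n ≡ 116 (mod 5) and n ≡ 335 (mod 5).
However 116 ≡ 1 and 335 ≡ 0 (mod 5), and 1 ≠ 0.
Hence the system has no solution.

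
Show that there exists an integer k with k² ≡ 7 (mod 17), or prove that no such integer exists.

Since (17 − k)² ≡ k² (mod 17), it suffices to square k = 0, 1, …, 8: the residues are 0, 1, 4, 9, 16, 8, 2, 15, 13.
So the quadratic residues mod 17 are {0, 1, 2, 4, 8, 9, 13, 15, 16}, and 7 is not among them.
Therefore k² ≡ 7 (mod 17) has no solution.

There is no such integer.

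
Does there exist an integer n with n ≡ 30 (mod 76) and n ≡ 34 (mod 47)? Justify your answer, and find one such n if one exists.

n = 410

Since 76 and 47 share no common factor, CRT says the pair of congruences has a solution (unique mod 3572).
Any solution of the first congruence is n = 30 + 76t; substituting into the second, 76t ≡ 34 − 30 ≡ 4 (mod 47).
76 ≡ 29 (mod 47), so this reads 29t ≡ 4 (mod 47). To invert 29 modulo 47: 47 = 1·29 + 18, 29 = 1·18 + 11, 18 = 1·11 + 7, 11 = 1·7 + 4, 7 = 1·4 + 3, 4 = 1·3 + 1, 3 = 3·1 + 0, and unwinding, 1 = 4 − 1·3 = 4 − (7 − 1·4) = −7 + 2·4 = −7 + 2·(11 − 1·7) = 2·11 − 3·7 = 2·11 − 3·(18 − 1·11) = −3·18 + 5·11 = −3·18 + 5·(29 − 1·18) = 5·29 − 8·18 = 5·29 − 8·(47 − 1·29) = −8·47 + 13·29. Thus 29⁻¹ ≡ 13 (mod 47).
Multiplying by 13: t ≡ 13·4 = 52 ≡ 5 (mod 47).
With t = 5: n = 30 + 76·5 = 410.
Indeed 410 ≡ 30 (mod 76) and 410 ≡ 34 (mod 47).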